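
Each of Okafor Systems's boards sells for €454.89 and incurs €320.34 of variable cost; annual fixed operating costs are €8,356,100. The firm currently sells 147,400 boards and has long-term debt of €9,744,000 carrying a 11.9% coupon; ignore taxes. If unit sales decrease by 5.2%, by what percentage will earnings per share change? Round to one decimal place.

Total contribution margin = 147,400 × €134.55 = €19,832,670.00.
Operating income = contribution − fixed costs = €19,832,670.00 − €8,356,100 = €11,476,570.00.
After interest of €1,159,536.00, pre-tax earnings = €10,317,034.00.
DCL = total CM / (EBIT − I) = €19,832,670.00 / €10,317,034.00 = 1.9223.
EPS therefore changes by 1.9223 × (-5.2%) = -10.0%.

-10.0%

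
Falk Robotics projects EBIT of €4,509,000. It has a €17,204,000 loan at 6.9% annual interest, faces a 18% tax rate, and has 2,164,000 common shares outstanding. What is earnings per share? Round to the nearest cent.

Pre-tax income = €4,509,000 − €1,187,076.00 = €3,321,924.00.
Net income = €3,321,924.00 × (1 − 0.18) = €2,723,977.68.
EPS = €2,723,977.68 ÷ 2,164,000 = €1.26.

€1.26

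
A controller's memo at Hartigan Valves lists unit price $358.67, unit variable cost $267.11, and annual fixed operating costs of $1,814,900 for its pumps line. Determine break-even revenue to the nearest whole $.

$7,109,548

Contribution margin per unit = $358.67 − $267.11 = $91.56, a CM ratio of $91.56 ÷ $358.67 = 0.2553.
Break-even revenue = fixed costs × price ÷ CM = $1,814,900 × $358.67 ÷ $91.56 = $7,109,548.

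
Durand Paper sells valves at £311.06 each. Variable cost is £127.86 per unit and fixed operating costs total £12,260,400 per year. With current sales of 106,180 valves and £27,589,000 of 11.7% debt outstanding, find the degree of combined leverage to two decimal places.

Contribution at this volume is 106,180 × £183.20 = £19,452,176.00.
Operating income = contribution − fixed costs = £19,452,176.00 − £12,260,400 = £7,191,776.00. Interest = £3,227,913.00.
DOL = £19,452,176.00 ÷ £7,191,776.00 = 2.7048; DFL = £7,191,776.00 ÷ £3,963,863.00 = 1.8143.
Combined leverage = 2.7048 × 1.8143 = 4.9073.

4.91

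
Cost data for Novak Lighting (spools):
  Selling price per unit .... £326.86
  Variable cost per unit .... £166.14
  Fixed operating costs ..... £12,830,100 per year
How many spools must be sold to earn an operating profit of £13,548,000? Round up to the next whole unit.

164,125 spools

Unit CM = price − variable cost = £326.86 − £166.14 = £160.72.
Required volume = (fixed costs + target profit) ÷ CM = (£12,830,100 + £13,548,000) ÷ £160.72 = 164,124.56, so 164,125 spools.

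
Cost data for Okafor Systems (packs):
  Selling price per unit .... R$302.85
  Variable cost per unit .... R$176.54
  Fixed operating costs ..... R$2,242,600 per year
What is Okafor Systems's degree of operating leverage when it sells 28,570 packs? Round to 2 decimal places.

Contribution at this volume is 28,570 × R$126.31 = R$3,608,676.70.
EBIT = R$3,608,676.70 − R$2,242,600 = R$1,366,076.70.
So DOL = total CM / EBIT = R$3,608,676.70 / R$1,366,076.70 = 2.6416.

2.64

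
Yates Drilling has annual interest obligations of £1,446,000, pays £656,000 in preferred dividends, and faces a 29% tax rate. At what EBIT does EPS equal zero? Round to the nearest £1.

£2,369,944

Preferred dividends are paid after tax, so their pre-tax equivalent is £656,000 ÷ (1 − 0.29) = £923,943.66.
EPS = 0 when EBIT covers interest plus the pre-tax preferred burden: £1,446,000 + £923,943.66 = £2,369,943.66.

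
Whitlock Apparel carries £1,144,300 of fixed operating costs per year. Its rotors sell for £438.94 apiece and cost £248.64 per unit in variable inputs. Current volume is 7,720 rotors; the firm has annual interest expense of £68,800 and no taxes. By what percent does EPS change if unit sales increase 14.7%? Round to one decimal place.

+84.4%

Total contribution margin = 7,720 × £190.30 = £1,469,116.00.
Operating income = contribution − fixed costs = £1,469,116.00 − £1,144,300 = £324,816.00.
Interest = £68,800.00, so EBIT − I = £256,016.00.
DCL = total CM / (EBIT − I) = £1,469,116.00 / £256,016.00 = 5.7384.
%ΔEPS = DCL × %ΔSales = 5.7384 × +14.7% = +84.4%.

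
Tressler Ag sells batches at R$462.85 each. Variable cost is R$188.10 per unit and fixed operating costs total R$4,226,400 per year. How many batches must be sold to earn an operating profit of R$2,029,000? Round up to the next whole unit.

Contribution margin per unit = R$462.85 − R$188.10 = R$274.75.
Need Q such that Q × R$274.75 − R$4,226,400 = R$2,029,000, i.e. Q = R$6,255,400 / R$274.75 = 22,767.61 → 22,768.

22,768 batches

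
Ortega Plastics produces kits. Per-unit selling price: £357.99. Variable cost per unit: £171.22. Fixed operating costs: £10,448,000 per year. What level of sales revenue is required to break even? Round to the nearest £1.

£20,026,126

Contribution margin per unit = £357.99 − £171.22 = £186.77, a CM ratio of £186.77 ÷ £357.99 = 0.5217.
Break-even sales = FC ÷ CM ratio = £10,448,000 × £357.99 / £186.77 = £20,026,126.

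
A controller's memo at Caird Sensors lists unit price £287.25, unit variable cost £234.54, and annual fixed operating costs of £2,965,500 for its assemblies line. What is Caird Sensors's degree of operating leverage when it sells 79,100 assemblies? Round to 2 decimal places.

Total contribution margin = 79,100 × £52.71 = £4,169,361.00.
Subtracting fixed costs: EBIT = £4,169,361.00 − £2,965,500 = £1,203,861.00.
DOL = contribution ÷ EBIT = £4,169,361.00 ÷ £1,203,861.00 = 3.4633.

3.46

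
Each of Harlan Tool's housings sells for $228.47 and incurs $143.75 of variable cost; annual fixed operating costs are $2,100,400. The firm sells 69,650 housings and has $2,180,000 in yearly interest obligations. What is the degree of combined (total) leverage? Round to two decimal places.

Contribution at this volume is 69,650 × $84.72 = $5,900,748.00.
Operating income = contribution − fixed costs = $5,900,748.00 − $2,100,400 = $3,800,348.00. Interest = $2,180,000.00, so EBIT − I = $1,620,348.00.
Degree of total leverage = total CM / (EBIT − interest) = $5,900,748.00 / $1,620,348.00 = 3.6417.

3.64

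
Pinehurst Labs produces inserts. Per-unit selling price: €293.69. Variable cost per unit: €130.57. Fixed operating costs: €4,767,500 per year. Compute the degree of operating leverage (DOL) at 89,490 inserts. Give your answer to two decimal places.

1.48

Total contribution margin = 89,490 × €163.12 = €14,597,608.80.
Operating income = contribution − fixed costs = €14,597,608.80 − €4,767,500 = €9,830,108.80.
DOL = contribution ÷ EBIT = €14,597,608.80 ÷ €9,830,108.80 = 1.4850.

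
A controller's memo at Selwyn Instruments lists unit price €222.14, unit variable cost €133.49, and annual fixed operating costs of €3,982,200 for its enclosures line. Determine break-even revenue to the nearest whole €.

CM per unit = €222.14 − €133.49 = €88.65; CM ratio = €88.65 / €222.14 = 0.3991.
Break-even revenue = fixed costs × price ÷ CM = €3,982,200 × €222.14 ÷ €88.65 = €9,978,634.

€9,978,634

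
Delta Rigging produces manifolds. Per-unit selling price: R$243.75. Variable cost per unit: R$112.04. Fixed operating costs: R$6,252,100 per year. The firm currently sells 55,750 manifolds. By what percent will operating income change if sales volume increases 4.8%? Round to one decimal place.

+32.3%

Contribution at this volume is 55,750 × R$131.71 = R$7,342,832.50.
Operating income = contribution − fixed costs = R$7,342,832.50 − R$6,252,100 = R$1,090,732.50.
Degree of operating leverage = R$7,342,832.50 / R$1,090,732.50 = 6.7320.
So EBIT moves 6.7320 × (+4.8%) = +32.3%.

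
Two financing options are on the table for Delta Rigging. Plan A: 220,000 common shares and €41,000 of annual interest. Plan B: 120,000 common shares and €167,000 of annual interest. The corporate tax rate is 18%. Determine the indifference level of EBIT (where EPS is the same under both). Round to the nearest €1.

€318,200

At indifference, (EBIT − 41,000)(1 − t)/220,000 = (EBIT − 167,000)(1 − t)/120,000.
The (1 − t) factor cancels: (EBIT − 41,000) × 120,000 = (EBIT − 167,000) × 220,000.
Solving, EBIT = (167,000·220,000 − 41,000·120,000) / (220,000 − 120,000) = 31,820,000,000 / 100,000 = 318,200.00.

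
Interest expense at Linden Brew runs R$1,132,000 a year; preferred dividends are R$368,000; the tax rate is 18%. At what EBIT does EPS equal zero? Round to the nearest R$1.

R$1,580,780

Grossing the preferred dividend up to pre-tax terms: R$368,000 / (1 − 0.18) = R$448,780.49.
Financial break-even EBIT = interest + D_p ÷ (1 − t) = R$1,132,000 + R$448,780.49 = R$1,580,780.49.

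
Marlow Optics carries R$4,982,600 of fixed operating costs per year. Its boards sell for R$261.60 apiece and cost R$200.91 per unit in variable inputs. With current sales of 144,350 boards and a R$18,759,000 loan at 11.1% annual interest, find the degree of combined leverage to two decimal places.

5.17

Contribution at this volume is 144,350 × R$60.69 = R$8,760,601.50.
Operating income = contribution − fixed costs = R$8,760,601.50 − R$4,982,600 = R$3,778,001.50. Interest = R$2,082,249.00, so EBIT − I = R$1,695,752.50.
DCL = contribution ÷ (EBIT − I) = R$8,760,601.50 ÷ R$1,695,752.50 = 5.1662.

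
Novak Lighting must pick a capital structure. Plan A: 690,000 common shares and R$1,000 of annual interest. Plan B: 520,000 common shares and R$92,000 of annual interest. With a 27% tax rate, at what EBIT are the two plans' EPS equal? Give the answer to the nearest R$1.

At indifference, (EBIT − 1,000)(1 − t)/690,000 = (EBIT − 92,000)(1 − t)/520,000.
Cancelling (1 − t) and cross-multiplying: 520,000·(EBIT − 1,000) = 690,000·(EBIT − 92,000).
EBIT × (690,000 − 520,000) = 92,000 × 690,000 − 1,000 × 520,000 = 62,960,000,000, so EBIT = 62,960,000,000 ÷ 170,000 = 370,352.94.

R$370,353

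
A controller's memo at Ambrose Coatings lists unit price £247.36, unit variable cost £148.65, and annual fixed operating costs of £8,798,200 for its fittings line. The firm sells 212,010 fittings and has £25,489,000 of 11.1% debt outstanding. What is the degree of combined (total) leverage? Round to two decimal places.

Contribution at this volume is 212,010 × £98.71 = £20,927,507.10.
Subtracting fixed costs: EBIT = £20,927,507.10 − £8,798,200 = £12,129,307.10. Interest = £2,829,279.00, so EBIT − I = £9,300,028.10.
DCL = contribution ÷ (EBIT − I) = £20,927,507.10 ÷ £9,300,028.10 = 2.2503.

2.25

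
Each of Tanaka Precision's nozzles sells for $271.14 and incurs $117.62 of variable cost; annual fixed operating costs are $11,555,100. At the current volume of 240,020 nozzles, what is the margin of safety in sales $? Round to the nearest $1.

Each unit contributes $271.14 − $117.62 = $153.52. Break-even units = $11,555,100 ÷ $153.52 = 75,267.72; break-even revenue = 75,267.72 × $271.14 = $20,408,088.94.
Current sales = 240,020 × $271.14 = $65,079,022.80.
Margin of safety = $65,079,022.80 − $20,408,088.94 = $44,670,934.

$44,670,934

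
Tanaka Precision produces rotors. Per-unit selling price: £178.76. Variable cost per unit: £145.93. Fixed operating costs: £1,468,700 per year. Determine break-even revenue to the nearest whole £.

£7,997,101

Contribution margin per unit = £178.76 − £145.93 = £32.83, a CM ratio of £32.83 ÷ £178.76 = 0.1837.
Break-even revenue = fixed costs × price ÷ CM = £1,468,700 × £178.76 ÷ £32.83 = £7,997,101.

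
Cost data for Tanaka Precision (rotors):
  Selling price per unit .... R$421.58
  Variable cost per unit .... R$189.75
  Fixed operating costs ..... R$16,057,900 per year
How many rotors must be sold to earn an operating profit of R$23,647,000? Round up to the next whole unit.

Contribution margin per unit = R$421.58 − R$189.75 = R$231.83.
Required volume = (fixed costs + target profit) ÷ CM = (R$16,057,900 + R$23,647,000) ÷ R$231.83 = 171,267.31, so 171,268 rotors.

171,268 rotors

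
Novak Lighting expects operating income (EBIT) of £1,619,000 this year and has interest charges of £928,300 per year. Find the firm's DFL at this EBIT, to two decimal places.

2.34

Interest = £928,300.00.
DFL = EBIT ÷ (EBIT − I) = £1,619,000 ÷ (£1,619,000 − £928,300.00) = £1,619,000 ÷ £690,700.00 = 2.3440.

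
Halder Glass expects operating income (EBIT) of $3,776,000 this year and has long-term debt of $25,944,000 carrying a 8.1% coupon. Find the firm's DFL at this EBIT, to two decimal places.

2.25

Annual interest charges come to $2,101,464.00.
Degree of financial leverage = EBIT / (EBIT − interest) = $3,776,000 / $1,674,536.00 = 2.2550.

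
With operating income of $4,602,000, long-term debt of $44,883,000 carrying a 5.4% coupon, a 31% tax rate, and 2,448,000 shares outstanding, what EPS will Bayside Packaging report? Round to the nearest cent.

$0.61

Pre-tax income = $4,602,000 − $2,423,682.00 = $2,178,318.00.
After tax at 31%: net income = $2,178,318.00 × 0.69 = $1,503,039.42.
EPS = $1,503,039.42 ÷ 2,448,000 = $0.61.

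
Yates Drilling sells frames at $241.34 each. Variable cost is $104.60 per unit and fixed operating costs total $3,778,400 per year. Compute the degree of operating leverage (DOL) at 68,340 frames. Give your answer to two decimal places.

Contribution at this volume is 68,340 × $136.74 = $9,344,811.60.
EBIT = $9,344,811.60 − $3,778,400 = $5,566,411.60.
DOL = contribution ÷ EBIT = $9,344,811.60 ÷ $5,566,411.60 = 1.6788.

1.68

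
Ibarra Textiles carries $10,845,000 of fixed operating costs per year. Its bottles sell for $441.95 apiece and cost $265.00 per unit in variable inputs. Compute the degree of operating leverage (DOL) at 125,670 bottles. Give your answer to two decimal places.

1.95

Contribution at this volume is 125,670 × $176.95 = $22,237,306.50.
Operating income = contribution − fixed costs = $22,237,306.50 − $10,845,000 = $11,392,306.50.
Degree of operating leverage = $22,237,306.50 / $11,392,306.50 = 1.9520.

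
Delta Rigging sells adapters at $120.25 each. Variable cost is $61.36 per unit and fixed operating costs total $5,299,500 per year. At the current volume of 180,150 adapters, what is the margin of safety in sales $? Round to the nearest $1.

$10,841,763

Contribution margin per unit = $120.25 − $61.36 = $58.89. Break-even units = $5,299,500 ÷ $58.89 = 89,989.81; break-even revenue = 89,989.81 × $120.25 = $10,821,274.83.
Current sales = 180,150 × $120.25 = $21,663,037.50.
Margin of safety = $21,663,037.50 − $10,821,274.83 = $10,841,763.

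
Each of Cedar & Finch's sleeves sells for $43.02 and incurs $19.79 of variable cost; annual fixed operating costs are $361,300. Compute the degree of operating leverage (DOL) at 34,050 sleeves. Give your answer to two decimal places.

At 34,050 units, contribution = 34,050 × $23.23 = $790,981.50.
Subtracting fixed costs: EBIT = $790,981.50 − $361,300 = $429,681.50.
DOL = contribution ÷ EBIT = $790,981.50 ÷ $429,681.50 = 1.8409.

1.84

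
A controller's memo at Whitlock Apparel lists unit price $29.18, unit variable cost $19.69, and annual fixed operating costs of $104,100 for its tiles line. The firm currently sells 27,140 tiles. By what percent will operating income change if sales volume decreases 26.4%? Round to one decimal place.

Contribution at this volume is 27,140 × $9.49 = $257,558.60.
EBIT = $257,558.60 − $104,100 = $153,458.60.
Degree of operating leverage = $257,558.60 / $153,458.60 = 1.6784.
%ΔEBIT = DOL × %ΔSales = 1.6784 × -26.4% = -44.3%.

-44.3%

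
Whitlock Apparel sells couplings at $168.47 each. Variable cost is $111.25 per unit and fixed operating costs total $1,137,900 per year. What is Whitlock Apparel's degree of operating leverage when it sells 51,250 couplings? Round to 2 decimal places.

Contribution at this volume is 51,250 × $57.22 = $2,932,525.00.
Subtracting fixed costs: EBIT = $2,932,525.00 − $1,137,900 = $1,794,625.00.
DOL = contribution ÷ EBIT = $2,932,525.00 ÷ $1,794,625.00 = 1.6341.

1.63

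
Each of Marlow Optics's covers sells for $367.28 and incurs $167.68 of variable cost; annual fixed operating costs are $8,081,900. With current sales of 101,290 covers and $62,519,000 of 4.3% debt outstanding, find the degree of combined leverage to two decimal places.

Total contribution margin = 101,290 × $199.60 = $20,217,484.00.
Operating income = contribution − fixed costs = $20,217,484.00 − $8,081,900 = $12,135,584.00. Interest = $2,688,317.00.
DOL = $20,217,484.00 ÷ $12,135,584.00 = 1.6660; DFL = $12,135,584.00 ÷ $9,447,267.00 = 1.2846.
Combined leverage = 1.6660 × 1.2846 = 2.1401.

2.14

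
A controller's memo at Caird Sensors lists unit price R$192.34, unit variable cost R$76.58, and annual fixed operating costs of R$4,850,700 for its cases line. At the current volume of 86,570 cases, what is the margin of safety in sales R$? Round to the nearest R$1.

Contribution margin per unit = R$192.34 − R$76.58 = R$115.76. Break-even units = R$4,850,700 ÷ R$115.76 = 41,903.08; break-even revenue = 41,903.08 × R$192.34 = R$8,059,637.51.
Current sales = 86,570 × R$192.34 = R$16,650,873.80.
Margin of safety = R$16,650,873.80 − R$8,059,637.51 = R$8,591,236.

R$8,591,236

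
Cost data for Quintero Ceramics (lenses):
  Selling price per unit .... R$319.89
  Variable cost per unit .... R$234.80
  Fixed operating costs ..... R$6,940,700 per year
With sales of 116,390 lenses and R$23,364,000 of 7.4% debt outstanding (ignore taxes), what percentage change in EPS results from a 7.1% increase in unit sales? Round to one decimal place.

Contribution at this volume is 116,390 × R$85.09 = R$9,903,625.10.
Subtracting fixed costs: EBIT = R$9,903,625.10 − R$6,940,700 = R$2,962,925.10.
After interest of R$1,728,936.00, pre-tax earnings = R$1,233,989.10.
DCL = total CM / (EBIT − I) = R$9,903,625.10 / R$1,233,989.10 = 8.0257.
EPS therefore changes by 8.0257 × (+7.1%) = +57.0%.

+57.0%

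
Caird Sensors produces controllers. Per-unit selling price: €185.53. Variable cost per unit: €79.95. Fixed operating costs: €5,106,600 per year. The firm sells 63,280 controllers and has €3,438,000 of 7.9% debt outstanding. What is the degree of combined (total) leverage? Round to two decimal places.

5.13

Total contribution margin = 63,280 × €105.58 = €6,681,102.40.
EBIT = €6,681,102.40 − €5,106,600 = €1,574,502.40. Interest = €271,602.00.
DOL = €6,681,102.40 ÷ €1,574,502.40 = 4.2433; DFL = €1,574,502.40 ÷ €1,302,900.40 = 1.2085.
Combined leverage = 4.2433 × 1.2085 = 5.1280.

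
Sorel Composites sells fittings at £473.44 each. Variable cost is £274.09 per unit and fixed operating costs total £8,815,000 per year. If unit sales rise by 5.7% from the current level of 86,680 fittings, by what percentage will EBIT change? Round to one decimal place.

+11.6%

Contribution at this volume is 86,680 × £199.35 = £17,279,658.00.
Subtracting fixed costs: EBIT = £17,279,658.00 − £8,815,000 = £8,464,658.00.
DOL = contribution ÷ EBIT = £17,279,658.00 ÷ £8,464,658.00 = 2.0414.
So EBIT moves 2.0414 × (+5.7%) = +11.6%.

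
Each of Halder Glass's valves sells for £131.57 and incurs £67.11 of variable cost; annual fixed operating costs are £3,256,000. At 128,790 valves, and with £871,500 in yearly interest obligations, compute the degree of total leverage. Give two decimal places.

Contribution at this volume is 128,790 × £64.46 = £8,301,803.40.
Operating income = contribution − fixed costs = £8,301,803.40 − £3,256,000 = £5,045,803.40. Interest = £871,500.00, so EBIT − I = £4,174,303.40.
Degree of total leverage = total CM / (EBIT − interest) = £8,301,803.40 / £4,174,303.40 = 1.9888.

1.99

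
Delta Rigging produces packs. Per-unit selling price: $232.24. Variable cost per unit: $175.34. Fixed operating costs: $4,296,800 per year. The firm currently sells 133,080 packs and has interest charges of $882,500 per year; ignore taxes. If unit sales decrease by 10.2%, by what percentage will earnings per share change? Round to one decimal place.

-32.3%

Total contribution margin = 133,080 × $56.90 = $7,572,252.00.
Operating income = contribution − fixed costs = $7,572,252.00 − $4,296,800 = $3,275,452.00.
Interest = $882,500.00, so EBIT − I = $2,392,952.00.
DCL = total CM / (EBIT − I) = $7,572,252.00 / $2,392,952.00 = 3.1644.
%ΔEPS = DCL × %ΔSales = 3.1644 × -10.2% = -32.3%.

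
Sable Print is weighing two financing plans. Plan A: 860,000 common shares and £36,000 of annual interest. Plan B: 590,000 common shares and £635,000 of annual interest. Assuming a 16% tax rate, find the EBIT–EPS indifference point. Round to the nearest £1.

£1,943,926

At indifference, (EBIT − 36,000)(1 − t)/860,000 = (EBIT − 635,000)(1 − t)/590,000.
The (1 − t) factor cancels: (EBIT − 36,000) × 590,000 = (EBIT − 635,000) × 860,000.
EBIT × (860,000 − 590,000) = 635,000 × 860,000 − 36,000 × 590,000 = 524,860,000,000, so EBIT = 524,860,000,000 ÷ 270,000 = 1,943,925.93.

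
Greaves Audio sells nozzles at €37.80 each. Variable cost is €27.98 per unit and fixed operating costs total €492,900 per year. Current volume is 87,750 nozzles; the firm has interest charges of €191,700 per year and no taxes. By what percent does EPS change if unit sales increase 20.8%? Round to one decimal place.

+101.2%

Total contribution margin = 87,750 × €9.82 = €861,705.00.
Operating income = contribution − fixed costs = €861,705.00 − €492,900 = €368,805.00.
Interest = €191,700.00, so EBIT − I = €177,105.00.
Degree of combined leverage = contribution ÷ (EBIT − I) = €861,705.00 ÷ €177,105.00 = 4.8655.
EPS therefore changes by 4.8655 × (+20.8%) = +101.2%.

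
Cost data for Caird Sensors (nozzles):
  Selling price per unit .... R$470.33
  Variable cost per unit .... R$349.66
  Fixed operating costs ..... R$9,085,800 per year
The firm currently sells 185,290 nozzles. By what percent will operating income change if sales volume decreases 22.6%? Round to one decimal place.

-38.1%

Contribution at this volume is 185,290 × R$120.67 = R$22,358,944.30.
Subtracting fixed costs: EBIT = R$22,358,944.30 − R$9,085,800 = R$13,273,144.30.
So DOL = total CM / EBIT = R$22,358,944.30 / R$13,273,144.30 = 1.6845.
So EBIT moves 1.6845 × (-22.6%) = -38.1%.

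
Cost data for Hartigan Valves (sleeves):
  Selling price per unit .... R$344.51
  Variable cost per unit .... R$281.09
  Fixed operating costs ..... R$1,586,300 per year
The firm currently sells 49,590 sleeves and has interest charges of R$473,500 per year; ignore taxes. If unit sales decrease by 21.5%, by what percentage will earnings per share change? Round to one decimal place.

Total contribution margin = 49,590 × R$63.42 = R$3,144,997.80.
Operating income = contribution − fixed costs = R$3,144,997.80 − R$1,586,300 = R$1,558,697.80.
After interest of R$473,500.00, pre-tax earnings = R$1,085,197.80.
DCL = total CM / (EBIT − I) = R$3,144,997.80 / R$1,085,197.80 = 2.8981.
%ΔEPS = DCL × %ΔSales = 2.8981 × -21.5% = -62.3%.

-62.3%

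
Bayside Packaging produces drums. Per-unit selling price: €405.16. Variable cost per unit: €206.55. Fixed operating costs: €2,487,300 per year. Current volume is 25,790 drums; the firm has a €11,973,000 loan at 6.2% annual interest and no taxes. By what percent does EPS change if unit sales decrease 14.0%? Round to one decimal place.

Total contribution margin = 25,790 × €198.61 = €5,122,151.90.
Operating income = contribution − fixed costs = €5,122,151.90 − €2,487,300 = €2,634,851.90.
Interest = €742,326.00, so EBIT − I = €1,892,525.90.
Degree of combined leverage = contribution ÷ (EBIT − I) = €5,122,151.90 ÷ €1,892,525.90 = 2.7065.
EPS therefore changes by 2.7065 × (-14.0%) = -37.9%.

-37.9%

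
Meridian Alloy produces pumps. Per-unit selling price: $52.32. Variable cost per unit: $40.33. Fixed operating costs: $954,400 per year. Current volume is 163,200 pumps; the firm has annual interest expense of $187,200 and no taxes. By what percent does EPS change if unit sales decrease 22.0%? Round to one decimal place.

-52.8%

At 163,200 units, contribution = 163,200 × $11.99 = $1,956,768.00.
Subtracting fixed costs: EBIT = $1,956,768.00 − $954,400 = $1,002,368.00.
Interest = $187,200.00, so EBIT − I = $815,168.00.
Degree of combined leverage = contribution ÷ (EBIT − I) = $1,956,768.00 ÷ $815,168.00 = 2.4004.
%ΔEPS = DCL × %ΔSales = 2.4004 × -22.0% = -52.8%.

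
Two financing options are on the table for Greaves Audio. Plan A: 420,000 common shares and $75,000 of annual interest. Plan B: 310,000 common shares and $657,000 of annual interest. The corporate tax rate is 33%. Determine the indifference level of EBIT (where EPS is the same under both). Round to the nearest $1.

Set EPS_A = EPS_B: (EBIT − $75,000)(1 − 0.33) ÷ 420,000 = (EBIT − $657,000)(1 − 0.33) ÷ 310,000.
The (1 − t) factor cancels: (EBIT − 75,000) × 310,000 = (EBIT − 657,000) × 420,000.
Solving, EBIT = (657,000·420,000 − 75,000·310,000) / (420,000 − 310,000) = 252,690,000,000 / 110,000 = 2,297,181.82.

$2,297,182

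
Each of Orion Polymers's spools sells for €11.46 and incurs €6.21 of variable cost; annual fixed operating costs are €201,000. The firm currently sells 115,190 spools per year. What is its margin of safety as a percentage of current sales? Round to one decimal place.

66.8%

Each unit contributes €11.46 − €6.21 = €5.25. Break-even units = €201,000 ÷ €5.25 = 38,285.71; break-even revenue = 38,285.71 × €11.46 = €438,754.29.
Current sales = 115,190 × €11.46 = €1,320,077.40.
Margin of safety = (€1,320,077.40 − €438,754.29) ÷ €1,320,077.40 = 66.8%.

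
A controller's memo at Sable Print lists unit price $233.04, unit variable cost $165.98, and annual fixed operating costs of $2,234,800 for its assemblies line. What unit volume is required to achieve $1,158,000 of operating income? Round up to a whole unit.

Unit CM = price − variable cost = $233.04 − $165.98 = $67.06.
Required volume = (fixed costs + target profit) ÷ CM = ($2,234,800 + $1,158,000) ÷ $67.06 = 50,593.50, so 50,594 assemblies.

50,594 assemblies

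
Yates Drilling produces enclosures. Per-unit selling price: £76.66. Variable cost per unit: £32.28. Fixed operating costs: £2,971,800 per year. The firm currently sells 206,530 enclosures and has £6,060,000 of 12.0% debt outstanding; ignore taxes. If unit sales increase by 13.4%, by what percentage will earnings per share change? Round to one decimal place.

Contribution at this volume is 206,530 × £44.38 = £9,165,801.40.
EBIT = £9,165,801.40 − £2,971,800 = £6,194,001.40.
After interest of £727,200.00, pre-tax earnings = £5,466,801.40.
Degree of combined leverage = contribution ÷ (EBIT − I) = £9,165,801.40 ÷ £5,466,801.40 = 1.6766.
%ΔEPS = DCL × %ΔSales = 1.6766 × +13.4% = +22.5%.

+22.5%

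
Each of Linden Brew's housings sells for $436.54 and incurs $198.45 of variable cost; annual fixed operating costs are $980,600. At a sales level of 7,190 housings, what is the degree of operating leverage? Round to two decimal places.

Contribution at this volume is 7,190 × $238.09 = $1,711,867.10.
Operating income = contribution − fixed costs = $1,711,867.10 − $980,600 = $731,267.10.
DOL = contribution ÷ EBIT = $1,711,867.10 ÷ $731,267.10 = 2.3410.

2.34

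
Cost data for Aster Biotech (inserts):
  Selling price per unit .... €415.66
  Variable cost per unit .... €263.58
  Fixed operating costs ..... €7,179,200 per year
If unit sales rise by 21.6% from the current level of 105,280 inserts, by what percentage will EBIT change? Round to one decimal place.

+39.2%

At 105,280 units, contribution = 105,280 × €152.08 = €16,010,982.40.
Operating income = contribution − fixed costs = €16,010,982.40 − €7,179,200 = €8,831,782.40.
DOL = contribution ÷ EBIT = €16,010,982.40 ÷ €8,831,782.40 = 1.8129.
%ΔEBIT = DOL × %ΔSales = 1.8129 × +21.6% = +39.2%.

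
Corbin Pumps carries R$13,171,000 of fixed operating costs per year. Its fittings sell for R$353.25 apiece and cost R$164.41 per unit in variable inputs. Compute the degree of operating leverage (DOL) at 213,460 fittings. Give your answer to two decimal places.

Contribution at this volume is 213,460 × R$188.84 = R$40,309,786.40.
Operating income = contribution − fixed costs = R$40,309,786.40 − R$13,171,000 = R$27,138,786.40.
So DOL = total CM / EBIT = R$40,309,786.40 / R$27,138,786.40 = 1.4853.

1.49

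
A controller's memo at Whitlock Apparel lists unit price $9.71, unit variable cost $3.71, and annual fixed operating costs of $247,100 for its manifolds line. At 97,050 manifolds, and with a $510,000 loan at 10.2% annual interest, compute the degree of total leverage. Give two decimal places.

2.06

Total contribution margin = 97,050 × $6.00 = $582,300.00.
Subtracting fixed costs: EBIT = $582,300.00 − $247,100 = $335,200.00. Interest = $52,020.00, so EBIT − I = $283,180.00.
DCL = contribution ÷ (EBIT − I) = $582,300.00 ÷ $283,180.00 = 2.0563.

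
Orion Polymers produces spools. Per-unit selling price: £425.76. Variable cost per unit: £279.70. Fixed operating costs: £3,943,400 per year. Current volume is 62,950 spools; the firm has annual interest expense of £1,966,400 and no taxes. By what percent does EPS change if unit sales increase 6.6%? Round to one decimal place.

+18.5%

Total contribution margin = 62,950 × £146.06 = £9,194,477.00.
Subtracting fixed costs: EBIT = £9,194,477.00 − £3,943,400 = £5,251,077.00.
Interest = £1,966,400.00, so EBIT − I = £3,284,677.00.
Degree of combined leverage = contribution ÷ (EBIT − I) = £9,194,477.00 ÷ £3,284,677.00 = 2.7992.
%ΔEPS = DCL × %ΔSales = 2.7992 × +6.6% = +18.5%.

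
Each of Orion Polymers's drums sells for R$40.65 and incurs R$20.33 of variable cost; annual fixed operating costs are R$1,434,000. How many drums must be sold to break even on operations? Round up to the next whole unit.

Contribution margin per unit = R$40.65 − R$20.33 = R$20.32.
Break-even Q = R$1,434,000 / R$20.32 = 70,570.87 → 70,571 drums.

70,571 drums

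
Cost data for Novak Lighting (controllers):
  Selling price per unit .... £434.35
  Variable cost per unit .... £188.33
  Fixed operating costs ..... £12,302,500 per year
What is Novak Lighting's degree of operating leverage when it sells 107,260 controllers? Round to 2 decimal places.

1.87

Total contribution margin = 107,260 × £246.02 = £26,388,105.20.
Operating income = contribution − fixed costs = £26,388,105.20 − £12,302,500 = £14,085,605.20.
Degree of operating leverage = £26,388,105.20 / £14,085,605.20 = 1.8734.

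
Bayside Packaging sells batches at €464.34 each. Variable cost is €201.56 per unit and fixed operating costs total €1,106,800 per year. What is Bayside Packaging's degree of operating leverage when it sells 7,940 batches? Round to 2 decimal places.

Contribution at this volume is 7,940 × €262.78 = €2,086,473.20.
Subtracting fixed costs: EBIT = €2,086,473.20 − €1,106,800 = €979,673.20.
Degree of operating leverage = €2,086,473.20 / €979,673.20 = 2.1298.

2.13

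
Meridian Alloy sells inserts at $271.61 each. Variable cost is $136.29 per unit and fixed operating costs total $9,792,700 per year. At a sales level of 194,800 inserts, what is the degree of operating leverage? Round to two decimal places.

1.59

Contribution at this volume is 194,800 × $135.32 = $26,360,336.00.
Subtracting fixed costs: EBIT = $26,360,336.00 − $9,792,700 = $16,567,636.00.
Degree of operating leverage = $26,360,336.00 / $16,567,636.00 = 1.5911.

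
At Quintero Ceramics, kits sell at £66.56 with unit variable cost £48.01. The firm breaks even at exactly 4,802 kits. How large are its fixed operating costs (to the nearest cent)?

£89,077.10

Unit CM = price − variable cost = £66.56 − £48.01 = £18.55.
Since BE = FC / CM, FC = 4,802 × £18.55 = £89,077.10.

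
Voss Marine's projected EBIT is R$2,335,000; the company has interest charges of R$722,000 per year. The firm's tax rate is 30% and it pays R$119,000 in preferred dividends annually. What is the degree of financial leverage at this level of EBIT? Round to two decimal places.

Annual interest charges come to R$722,000.00.
Preferred dividends grossed up pre-tax: R$119,000 / (1 − 0.30) = R$170,000.00.
DFL = EBIT ÷ [EBIT − I − D_p/(1−t)] = R$2,335,000 ÷ [R$2,335,000 − R$722,000.00 − R$170,000.00] = R$2,335,000 ÷ R$1,443,000.00 = 1.6182.

1.62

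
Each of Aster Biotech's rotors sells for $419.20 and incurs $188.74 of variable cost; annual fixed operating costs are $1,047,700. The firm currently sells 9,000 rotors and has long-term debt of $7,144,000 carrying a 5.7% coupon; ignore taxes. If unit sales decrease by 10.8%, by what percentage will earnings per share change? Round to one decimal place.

At 9,000 units, contribution = 9,000 × $230.46 = $2,074,140.00.
Operating income = contribution − fixed costs = $2,074,140.00 − $1,047,700 = $1,026,440.00.
After interest of $407,208.00, pre-tax earnings = $619,232.00.
Degree of combined leverage = contribution ÷ (EBIT − I) = $2,074,140.00 ÷ $619,232.00 = 3.3495.
EPS therefore changes by 3.3495 × (-10.8%) = -36.2%.

-36.2%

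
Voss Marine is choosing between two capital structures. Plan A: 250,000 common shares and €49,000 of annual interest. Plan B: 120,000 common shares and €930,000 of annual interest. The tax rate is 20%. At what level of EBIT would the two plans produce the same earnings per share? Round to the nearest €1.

Set EPS_A = EPS_B: (EBIT − €49,000)(1 − 0.20) ÷ 250,000 = (EBIT − €930,000)(1 − 0.20) ÷ 120,000.
Cancelling (1 − t) and cross-multiplying: 120,000·(EBIT − 49,000) = 250,000·(EBIT − 930,000).
EBIT × (250,000 − 120,000) = 930,000 × 250,000 − 49,000 × 120,000 = 226,620,000,000, so EBIT = 226,620,000,000 ÷ 130,000 = 1,743,230.77.

€1,743,231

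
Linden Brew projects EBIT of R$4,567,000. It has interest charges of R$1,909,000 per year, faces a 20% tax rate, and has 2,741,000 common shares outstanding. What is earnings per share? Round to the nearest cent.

R$0.78

Interest = R$1,909,000.00, so EBT = R$4,567,000 − R$1,909,000.00 = R$2,658,000.00.
Net income = R$2,658,000.00 × (1 − 0.20) = R$2,126,400.00.
Per share: R$2,126,400.00 / 2,741,000 shares = R$0.78.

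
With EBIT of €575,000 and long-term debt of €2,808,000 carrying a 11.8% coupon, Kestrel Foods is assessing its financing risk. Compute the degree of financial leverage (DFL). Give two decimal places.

2.36

Annual interest charges come to €331,344.00.
Degree of financial leverage = EBIT / (EBIT − interest) = €575,000 / €243,656.00 = 2.3599.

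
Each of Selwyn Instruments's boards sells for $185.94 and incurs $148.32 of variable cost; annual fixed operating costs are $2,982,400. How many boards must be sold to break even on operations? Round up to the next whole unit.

79,277 boards

Unit CM = price − variable cost = $185.94 − $148.32 = $37.62.
Break-even Q = $2,982,400 / $37.62 = 79,276.98 → 79,277 boards.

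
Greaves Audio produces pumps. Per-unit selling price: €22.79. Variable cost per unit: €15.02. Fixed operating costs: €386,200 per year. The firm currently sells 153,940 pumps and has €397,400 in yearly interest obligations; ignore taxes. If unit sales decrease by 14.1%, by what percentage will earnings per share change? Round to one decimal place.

At 153,940 units, contribution = 153,940 × €7.77 = €1,196,113.80.
Operating income = contribution − fixed costs = €1,196,113.80 − €386,200 = €809,913.80.
After interest of €397,400.00, pre-tax earnings = €412,513.80.
Degree of combined leverage = contribution ÷ (EBIT − I) = €1,196,113.80 ÷ €412,513.80 = 2.8996.
%ΔEPS = DCL × %ΔSales = 2.8996 × -14.1% = -40.9%.

-40.9%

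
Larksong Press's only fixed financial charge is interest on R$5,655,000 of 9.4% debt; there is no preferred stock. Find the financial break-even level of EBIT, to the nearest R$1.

Annual interest = 9.4% × R$5,655,000 = R$531,570.00.
Without preferred stock the financial break-even is simply EBIT = interest = R$531,570.00.

R$531,570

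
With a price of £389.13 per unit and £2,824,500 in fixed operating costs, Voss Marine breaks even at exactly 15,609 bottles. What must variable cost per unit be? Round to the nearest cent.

At break-even, FC = Q × (P − VC), so P − VC = £2,824,500 ÷ 15,609 = £180.9533.
Hence VC = price − CM = £389.13 − £180.9533 = £208.18.

£208.18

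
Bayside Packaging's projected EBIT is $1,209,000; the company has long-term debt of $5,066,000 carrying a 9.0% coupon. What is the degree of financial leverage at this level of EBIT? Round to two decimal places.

1.61

Annual interest charges come to $455,940.00.
DFL = EBIT ÷ (EBIT − I) = $1,209,000 ÷ ($1,209,000 − $455,940.00) = $1,209,000 ÷ $753,060.00 = 1.6054.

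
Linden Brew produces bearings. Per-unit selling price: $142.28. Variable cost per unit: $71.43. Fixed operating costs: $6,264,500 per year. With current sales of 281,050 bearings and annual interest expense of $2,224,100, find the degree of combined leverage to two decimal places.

Contribution at this volume is 281,050 × $70.85 = $19,912,392.50.
EBIT = $19,912,392.50 − $6,264,500 = $13,647,892.50. Interest = $2,224,100.00.
DOL = $19,912,392.50 ÷ $13,647,892.50 = 1.4590; DFL = $13,647,892.50 ÷ $11,423,792.50 = 1.1947.
Combined leverage = 1.4590 × 1.1947 = 1.7431.

1.74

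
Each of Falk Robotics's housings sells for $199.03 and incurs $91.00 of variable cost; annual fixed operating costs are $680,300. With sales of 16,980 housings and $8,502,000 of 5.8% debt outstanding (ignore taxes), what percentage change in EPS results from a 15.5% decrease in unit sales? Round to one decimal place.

At 16,980 units, contribution = 16,980 × $108.03 = $1,834,349.40.
EBIT = $1,834,349.40 − $680,300 = $1,154,049.40.
After interest of $493,116.00, pre-tax earnings = $660,933.40.
DCL = total CM / (EBIT − I) = $1,834,349.40 / $660,933.40 = 2.7754.
EPS therefore changes by 2.7754 × (-15.5%) = -43.0%.

-43.0%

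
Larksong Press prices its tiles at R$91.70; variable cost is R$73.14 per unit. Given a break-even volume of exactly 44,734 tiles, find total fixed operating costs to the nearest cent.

Unit CM = price − variable cost = R$91.70 − R$73.14 = R$18.56.
Fixed costs = break-even units × CM = 44,734 × R$18.56 = R$830,263.04.

R$830,263.04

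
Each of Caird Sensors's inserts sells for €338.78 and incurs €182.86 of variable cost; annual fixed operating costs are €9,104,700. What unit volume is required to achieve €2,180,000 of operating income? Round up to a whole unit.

72,375 inserts

Unit CM = price − variable cost = €338.78 − €182.86 = €155.92.
Need Q such that Q × €155.92 − €9,104,700 = €2,180,000, i.e. Q = €11,284,700 / €155.92 = 72,374.94 → 72,375.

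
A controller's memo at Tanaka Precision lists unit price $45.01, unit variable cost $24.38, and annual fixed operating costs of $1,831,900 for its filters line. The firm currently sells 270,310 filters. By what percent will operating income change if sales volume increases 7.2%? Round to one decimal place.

+10.7%

Contribution at this volume is 270,310 × $20.63 = $5,576,495.30.
EBIT = $5,576,495.30 − $1,831,900 = $3,744,595.30.
So DOL = total CM / EBIT = $5,576,495.30 / $3,744,595.30 = 1.4892.
Operating income changes by 1.4892 × +7.2% = +10.7%.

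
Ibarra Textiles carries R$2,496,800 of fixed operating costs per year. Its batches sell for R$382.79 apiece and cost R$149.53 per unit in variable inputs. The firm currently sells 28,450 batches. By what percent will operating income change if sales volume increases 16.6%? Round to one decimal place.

Total contribution margin = 28,450 × R$233.26 = R$6,636,247.00.
Subtracting fixed costs: EBIT = R$6,636,247.00 − R$2,496,800 = R$4,139,447.00.
DOL = contribution ÷ EBIT = R$6,636,247.00 ÷ R$4,139,447.00 = 1.6032.
Operating income changes by 1.6032 × +16.6% = +26.6%.

+26.6%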